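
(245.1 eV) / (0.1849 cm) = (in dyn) 2.124e-09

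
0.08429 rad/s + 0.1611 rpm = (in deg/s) 5.796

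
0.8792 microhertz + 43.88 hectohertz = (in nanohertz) 4.388e+12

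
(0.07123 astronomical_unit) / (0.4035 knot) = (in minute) 8.556e+08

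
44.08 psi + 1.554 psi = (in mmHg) 2360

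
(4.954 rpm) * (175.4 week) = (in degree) 3.153e+09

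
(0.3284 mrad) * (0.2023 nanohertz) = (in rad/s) 6.644e-14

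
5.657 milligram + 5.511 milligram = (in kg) 1.117e-05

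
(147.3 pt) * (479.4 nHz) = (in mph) 5.573e-08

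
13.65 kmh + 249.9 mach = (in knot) 1.654e+05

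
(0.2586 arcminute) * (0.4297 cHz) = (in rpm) 3.087e-06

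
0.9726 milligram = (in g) 0.0009726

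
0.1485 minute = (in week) 1.473e-05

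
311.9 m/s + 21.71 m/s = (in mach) 0.9798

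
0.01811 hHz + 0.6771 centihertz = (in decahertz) 0.1818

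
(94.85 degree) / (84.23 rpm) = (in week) 3.103e-07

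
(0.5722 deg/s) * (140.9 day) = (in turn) 1.935e+04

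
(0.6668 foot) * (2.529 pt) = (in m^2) 0.0001813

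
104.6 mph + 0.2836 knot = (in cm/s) 4691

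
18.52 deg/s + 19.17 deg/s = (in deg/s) 37.69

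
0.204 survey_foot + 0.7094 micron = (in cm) 6.218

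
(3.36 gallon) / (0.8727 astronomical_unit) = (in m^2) 9.742e-14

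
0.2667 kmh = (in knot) 0.144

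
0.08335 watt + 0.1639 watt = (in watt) 0.2472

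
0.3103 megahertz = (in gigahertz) 0.0003103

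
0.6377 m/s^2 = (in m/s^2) 0.6377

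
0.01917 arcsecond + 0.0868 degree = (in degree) 0.08681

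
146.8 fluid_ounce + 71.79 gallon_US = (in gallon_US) 72.94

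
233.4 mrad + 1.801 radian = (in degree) 116.6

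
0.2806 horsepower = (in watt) 209.2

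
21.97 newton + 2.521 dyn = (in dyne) 2.197e+06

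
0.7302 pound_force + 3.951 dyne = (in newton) 3.248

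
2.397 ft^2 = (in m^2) 0.2227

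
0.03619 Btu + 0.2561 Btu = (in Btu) 0.2923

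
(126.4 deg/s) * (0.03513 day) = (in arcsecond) 1.381e+09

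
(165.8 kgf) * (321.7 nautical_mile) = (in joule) 9.687e+08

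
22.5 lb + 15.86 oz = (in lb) 23.49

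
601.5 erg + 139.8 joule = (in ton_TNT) 3.341e-08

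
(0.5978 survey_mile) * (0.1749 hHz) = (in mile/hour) 3.764e+04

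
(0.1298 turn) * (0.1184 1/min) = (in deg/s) 0.09221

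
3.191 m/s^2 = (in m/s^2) 3.191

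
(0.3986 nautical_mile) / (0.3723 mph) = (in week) 0.007334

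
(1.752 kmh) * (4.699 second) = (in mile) 0.001421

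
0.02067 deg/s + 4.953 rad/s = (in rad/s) 4.953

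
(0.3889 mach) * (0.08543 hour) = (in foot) 1.336e+05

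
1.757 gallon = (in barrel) 0.04183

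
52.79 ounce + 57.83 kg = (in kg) 59.33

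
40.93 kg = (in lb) 90.24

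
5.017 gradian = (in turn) 0.01254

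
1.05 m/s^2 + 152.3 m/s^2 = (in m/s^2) 153.4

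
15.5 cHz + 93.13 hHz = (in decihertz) 9.313e+04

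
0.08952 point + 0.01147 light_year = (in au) 725.4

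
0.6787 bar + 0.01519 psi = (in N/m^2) 6.797e+04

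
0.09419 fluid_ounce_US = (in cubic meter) 2.786e-06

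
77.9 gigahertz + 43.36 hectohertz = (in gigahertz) 77.9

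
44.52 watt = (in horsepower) 0.0597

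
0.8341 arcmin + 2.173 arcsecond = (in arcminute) 0.8703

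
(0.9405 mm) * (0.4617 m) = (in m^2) 0.0004342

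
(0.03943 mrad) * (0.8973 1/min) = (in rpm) 5.631e-06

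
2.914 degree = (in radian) 0.05086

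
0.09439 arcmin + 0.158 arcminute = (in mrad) 0.07342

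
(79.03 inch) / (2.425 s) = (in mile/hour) 1.852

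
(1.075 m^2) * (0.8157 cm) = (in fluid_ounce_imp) 308.6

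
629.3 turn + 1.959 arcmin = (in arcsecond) 8.156e+08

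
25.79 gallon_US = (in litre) 97.63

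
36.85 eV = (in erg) 5.904e-11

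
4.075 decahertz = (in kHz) 0.04075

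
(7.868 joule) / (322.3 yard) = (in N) 0.0267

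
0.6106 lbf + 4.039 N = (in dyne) 6.755e+05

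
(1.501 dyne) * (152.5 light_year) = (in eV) 1.352e+32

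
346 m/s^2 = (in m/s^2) 346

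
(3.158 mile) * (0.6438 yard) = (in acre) 0.7393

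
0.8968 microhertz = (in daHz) 8.968e-08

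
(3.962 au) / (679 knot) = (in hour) 4.713e+05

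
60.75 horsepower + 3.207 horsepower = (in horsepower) 63.96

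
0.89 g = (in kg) 0.00089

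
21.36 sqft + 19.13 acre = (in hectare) 7.742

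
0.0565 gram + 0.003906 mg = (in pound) 0.0001246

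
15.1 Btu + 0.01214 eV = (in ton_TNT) 3.808e-06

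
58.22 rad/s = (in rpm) 556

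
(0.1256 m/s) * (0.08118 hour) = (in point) 1.04e+05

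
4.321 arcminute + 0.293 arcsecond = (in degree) 0.0721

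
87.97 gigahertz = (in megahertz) 8.797e+04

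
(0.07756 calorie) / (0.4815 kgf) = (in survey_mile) 4.27e-05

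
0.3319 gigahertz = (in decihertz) 3.319e+09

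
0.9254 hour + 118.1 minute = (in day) 0.1206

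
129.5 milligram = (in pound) 0.0002855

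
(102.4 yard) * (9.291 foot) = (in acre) 0.06552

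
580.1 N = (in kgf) 59.15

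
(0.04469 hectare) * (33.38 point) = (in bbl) 33.1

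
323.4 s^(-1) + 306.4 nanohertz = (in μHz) 3.234e+08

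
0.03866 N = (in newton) 0.03866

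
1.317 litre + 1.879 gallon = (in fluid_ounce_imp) 296.7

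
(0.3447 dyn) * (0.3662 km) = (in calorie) 0.0003017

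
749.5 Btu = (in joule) 7.908e+05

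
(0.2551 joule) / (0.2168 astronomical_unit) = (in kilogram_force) 8.021e-13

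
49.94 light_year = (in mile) 2.936e+14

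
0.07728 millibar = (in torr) 0.05796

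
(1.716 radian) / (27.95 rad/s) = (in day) 7.106e-07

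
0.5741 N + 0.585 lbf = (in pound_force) 0.7141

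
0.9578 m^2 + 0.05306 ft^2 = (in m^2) 0.9627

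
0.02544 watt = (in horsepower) 3.412e-05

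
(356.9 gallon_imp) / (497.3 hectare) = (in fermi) 3.263e+08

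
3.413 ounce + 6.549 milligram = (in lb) 0.2133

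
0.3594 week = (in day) 2.516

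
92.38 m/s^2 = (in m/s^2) 92.38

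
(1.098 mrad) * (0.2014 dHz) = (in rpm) 0.0002112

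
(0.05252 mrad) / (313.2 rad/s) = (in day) 1.941e-12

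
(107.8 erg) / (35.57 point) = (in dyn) 85.91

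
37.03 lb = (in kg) 16.8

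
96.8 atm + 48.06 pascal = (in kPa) 9808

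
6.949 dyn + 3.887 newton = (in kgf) 0.3964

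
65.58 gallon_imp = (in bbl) 1.875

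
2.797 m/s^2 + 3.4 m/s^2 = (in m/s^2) 6.197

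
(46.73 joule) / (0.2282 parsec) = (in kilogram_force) 6.767e-16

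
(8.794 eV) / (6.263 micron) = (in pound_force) 5.057e-14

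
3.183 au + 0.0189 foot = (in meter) 4.762e+11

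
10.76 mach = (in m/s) 3664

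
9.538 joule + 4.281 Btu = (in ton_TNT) 1.082e-06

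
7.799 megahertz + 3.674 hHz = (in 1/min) 4.68e+08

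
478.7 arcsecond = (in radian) 0.002321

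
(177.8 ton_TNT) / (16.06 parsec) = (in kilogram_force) 1.531e-07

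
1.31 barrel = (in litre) 208.3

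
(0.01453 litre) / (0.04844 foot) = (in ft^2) 0.01059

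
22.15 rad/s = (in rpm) 211.5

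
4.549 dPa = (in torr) 0.003412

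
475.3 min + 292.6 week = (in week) 292.6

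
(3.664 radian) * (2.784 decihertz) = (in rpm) 9.741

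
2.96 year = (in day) 1080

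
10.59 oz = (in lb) 0.6619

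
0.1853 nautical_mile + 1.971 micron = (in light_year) 3.627e-14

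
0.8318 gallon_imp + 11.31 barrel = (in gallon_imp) 396.4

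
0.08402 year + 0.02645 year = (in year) 0.1105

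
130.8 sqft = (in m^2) 12.15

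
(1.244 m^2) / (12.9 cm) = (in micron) 9.643e+06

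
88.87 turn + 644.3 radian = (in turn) 191.4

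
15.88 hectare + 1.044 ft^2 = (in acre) 39.24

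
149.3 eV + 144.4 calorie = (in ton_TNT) 1.444e-07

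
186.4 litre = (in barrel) 1.172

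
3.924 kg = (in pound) 8.651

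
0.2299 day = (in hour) 5.518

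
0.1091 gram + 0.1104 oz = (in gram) 3.239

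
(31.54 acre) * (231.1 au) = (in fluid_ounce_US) 1.492e+23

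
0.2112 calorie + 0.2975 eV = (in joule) 0.8837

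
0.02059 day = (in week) 0.002941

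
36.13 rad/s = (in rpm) 345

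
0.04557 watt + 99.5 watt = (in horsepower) 0.1335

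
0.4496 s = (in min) 0.007493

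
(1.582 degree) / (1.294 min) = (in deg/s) 0.02038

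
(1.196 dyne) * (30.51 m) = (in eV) 2.278e+15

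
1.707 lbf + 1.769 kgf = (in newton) 24.94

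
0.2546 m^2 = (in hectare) 2.546e-05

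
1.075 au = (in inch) 6.331e+12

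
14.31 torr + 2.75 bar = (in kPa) 276.9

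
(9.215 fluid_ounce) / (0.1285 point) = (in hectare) 0.0006012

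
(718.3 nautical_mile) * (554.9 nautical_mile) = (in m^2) 1.367e+12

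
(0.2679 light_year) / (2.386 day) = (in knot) 2.39e+10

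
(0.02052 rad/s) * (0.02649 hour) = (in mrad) 1957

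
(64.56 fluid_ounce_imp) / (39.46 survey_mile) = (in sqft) 3.109e-07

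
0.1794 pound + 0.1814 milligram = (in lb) 0.1794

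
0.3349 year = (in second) 1.056e+07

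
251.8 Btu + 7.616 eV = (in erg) 2.657e+12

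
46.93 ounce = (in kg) 1.33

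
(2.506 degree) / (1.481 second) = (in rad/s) 0.02953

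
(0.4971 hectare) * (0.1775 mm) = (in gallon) 233.1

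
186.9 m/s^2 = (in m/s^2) 186.9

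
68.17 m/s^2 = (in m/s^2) 68.17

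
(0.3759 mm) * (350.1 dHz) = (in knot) 0.02558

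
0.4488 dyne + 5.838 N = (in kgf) 0.5953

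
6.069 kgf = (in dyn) 5.952e+06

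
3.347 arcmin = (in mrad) 0.9736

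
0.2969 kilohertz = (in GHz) 2.969e-07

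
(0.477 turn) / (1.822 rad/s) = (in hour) 0.0004569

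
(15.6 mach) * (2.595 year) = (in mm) 4.347e+14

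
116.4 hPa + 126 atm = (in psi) 1853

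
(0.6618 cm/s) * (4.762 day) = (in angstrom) 2.723e+13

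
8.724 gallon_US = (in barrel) 0.2077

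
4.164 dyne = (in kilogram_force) 4.246e-06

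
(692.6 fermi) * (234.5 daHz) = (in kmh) 5.847e-09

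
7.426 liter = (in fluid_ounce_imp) 261.4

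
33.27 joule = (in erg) 3.327e+08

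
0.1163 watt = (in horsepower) 0.000156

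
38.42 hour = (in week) 0.2287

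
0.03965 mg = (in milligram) 0.03965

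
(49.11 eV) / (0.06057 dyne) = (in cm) 1.299e-09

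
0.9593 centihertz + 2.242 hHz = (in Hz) 224.2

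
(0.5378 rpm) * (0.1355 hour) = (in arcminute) 9.444e+04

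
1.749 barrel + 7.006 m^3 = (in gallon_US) 1924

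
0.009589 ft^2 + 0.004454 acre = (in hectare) 0.001803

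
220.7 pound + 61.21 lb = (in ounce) 4511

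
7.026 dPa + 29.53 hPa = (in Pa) 2954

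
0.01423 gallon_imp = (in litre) 0.06469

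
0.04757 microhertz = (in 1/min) 2.854e-06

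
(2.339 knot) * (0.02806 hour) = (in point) 3.446e+05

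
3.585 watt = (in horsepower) 0.004808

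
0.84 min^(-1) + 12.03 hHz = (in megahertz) 0.001203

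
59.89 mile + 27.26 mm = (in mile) 59.89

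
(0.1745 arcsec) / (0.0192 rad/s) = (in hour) 1.224e-08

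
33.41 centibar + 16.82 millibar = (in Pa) 3.509e+04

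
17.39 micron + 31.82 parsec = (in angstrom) 9.819e+27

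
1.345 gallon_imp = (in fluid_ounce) 206.8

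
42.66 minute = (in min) 42.66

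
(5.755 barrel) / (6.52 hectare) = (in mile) 8.72e-09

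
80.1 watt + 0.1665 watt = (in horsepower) 0.1076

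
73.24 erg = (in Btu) 6.942e-09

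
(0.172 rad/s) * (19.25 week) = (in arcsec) 4.13e+11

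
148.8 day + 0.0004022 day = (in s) 1.286e+07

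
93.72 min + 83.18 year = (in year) 83.18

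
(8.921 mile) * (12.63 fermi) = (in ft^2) 1.952e-09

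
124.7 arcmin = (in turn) 0.005773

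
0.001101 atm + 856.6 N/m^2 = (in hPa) 9.682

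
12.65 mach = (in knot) 8373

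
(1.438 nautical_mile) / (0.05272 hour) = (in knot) 27.28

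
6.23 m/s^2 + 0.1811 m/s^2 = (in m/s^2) 6.411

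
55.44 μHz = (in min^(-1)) 0.003326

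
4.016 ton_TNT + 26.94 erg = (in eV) 1.049e+29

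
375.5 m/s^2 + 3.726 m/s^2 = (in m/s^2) 379.2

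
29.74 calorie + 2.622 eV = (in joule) 124.4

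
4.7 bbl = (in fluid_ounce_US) 2.527e+04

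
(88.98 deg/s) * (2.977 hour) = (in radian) 1.664e+04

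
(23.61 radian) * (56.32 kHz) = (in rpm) 1.27e+07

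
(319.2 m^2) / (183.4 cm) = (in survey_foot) 571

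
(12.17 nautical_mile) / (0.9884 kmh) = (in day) 0.9501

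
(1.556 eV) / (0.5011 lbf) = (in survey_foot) 3.669e-19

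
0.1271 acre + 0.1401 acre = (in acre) 0.2672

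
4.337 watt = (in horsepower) 0.005816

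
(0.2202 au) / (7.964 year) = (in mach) 0.3852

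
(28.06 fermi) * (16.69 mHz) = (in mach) 1.375e-18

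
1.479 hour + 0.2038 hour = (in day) 0.07012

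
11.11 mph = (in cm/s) 496.7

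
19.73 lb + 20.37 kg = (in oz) 1034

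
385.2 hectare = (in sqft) 4.146e+07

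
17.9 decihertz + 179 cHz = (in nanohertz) 3.58e+09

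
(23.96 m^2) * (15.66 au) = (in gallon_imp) 1.235e+16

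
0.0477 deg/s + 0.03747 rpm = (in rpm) 0.04542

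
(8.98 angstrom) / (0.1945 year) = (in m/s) 1.464e-16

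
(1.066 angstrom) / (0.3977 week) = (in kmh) 1.595e-15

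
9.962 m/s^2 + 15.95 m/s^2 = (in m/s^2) 25.91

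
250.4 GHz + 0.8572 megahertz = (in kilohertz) 2.504e+08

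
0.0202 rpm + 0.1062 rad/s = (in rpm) 1.034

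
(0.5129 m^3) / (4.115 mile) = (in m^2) 7.745e-05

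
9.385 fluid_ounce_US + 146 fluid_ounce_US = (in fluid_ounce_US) 155.4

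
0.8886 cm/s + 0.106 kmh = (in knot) 0.07451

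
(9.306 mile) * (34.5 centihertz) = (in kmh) 1.86e+04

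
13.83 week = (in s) 8.364e+06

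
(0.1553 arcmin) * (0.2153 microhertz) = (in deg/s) 5.573e-10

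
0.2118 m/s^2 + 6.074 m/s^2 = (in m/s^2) 6.286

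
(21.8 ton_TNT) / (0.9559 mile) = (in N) 5.929e+07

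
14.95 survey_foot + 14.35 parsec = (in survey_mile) 2.751e+14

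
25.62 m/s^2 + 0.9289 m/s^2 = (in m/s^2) 26.55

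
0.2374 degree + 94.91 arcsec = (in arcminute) 15.83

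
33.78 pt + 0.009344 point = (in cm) 1.192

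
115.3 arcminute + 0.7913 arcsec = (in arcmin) 115.3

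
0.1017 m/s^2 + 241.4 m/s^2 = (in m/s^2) 241.5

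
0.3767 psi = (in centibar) 2.597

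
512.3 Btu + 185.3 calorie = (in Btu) 513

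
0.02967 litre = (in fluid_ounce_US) 1.003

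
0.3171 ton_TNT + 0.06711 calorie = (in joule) 1.327e+09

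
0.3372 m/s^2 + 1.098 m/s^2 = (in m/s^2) 1.435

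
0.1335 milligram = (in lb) 2.943e-07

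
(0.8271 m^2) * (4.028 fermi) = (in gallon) 8.801e-13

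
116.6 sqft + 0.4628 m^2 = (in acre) 0.002791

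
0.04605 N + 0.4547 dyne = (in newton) 0.04605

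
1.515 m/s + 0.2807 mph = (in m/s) 1.64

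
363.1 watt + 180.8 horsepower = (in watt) 1.352e+05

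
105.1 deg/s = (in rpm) 17.52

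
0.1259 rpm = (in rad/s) 0.01318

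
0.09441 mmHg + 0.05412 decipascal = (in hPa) 0.1259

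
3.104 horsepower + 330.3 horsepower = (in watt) 2.486e+05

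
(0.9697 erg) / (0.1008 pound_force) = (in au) 1.446e-18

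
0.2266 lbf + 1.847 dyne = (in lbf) 0.2266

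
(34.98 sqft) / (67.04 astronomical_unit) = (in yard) 3.544e-13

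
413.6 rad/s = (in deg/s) 2.37e+04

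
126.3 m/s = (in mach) 0.3709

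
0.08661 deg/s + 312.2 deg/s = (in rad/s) 5.45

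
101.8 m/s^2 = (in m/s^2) 101.8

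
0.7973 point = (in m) 0.0002813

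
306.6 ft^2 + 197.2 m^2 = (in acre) 0.05577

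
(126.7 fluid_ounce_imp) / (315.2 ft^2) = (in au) 8.218e-16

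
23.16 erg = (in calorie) 5.535e-07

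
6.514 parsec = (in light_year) 21.25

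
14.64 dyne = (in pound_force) 3.291e-05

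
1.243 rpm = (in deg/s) 7.458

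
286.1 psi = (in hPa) 1.973e+04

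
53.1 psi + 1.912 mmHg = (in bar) 3.664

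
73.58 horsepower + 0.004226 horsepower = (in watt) 5.487e+04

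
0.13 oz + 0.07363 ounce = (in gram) 5.773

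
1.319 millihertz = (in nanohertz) 1.319e+06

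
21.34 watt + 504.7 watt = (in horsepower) 0.7054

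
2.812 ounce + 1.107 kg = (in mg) 1.187e+06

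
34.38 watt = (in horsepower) 0.0461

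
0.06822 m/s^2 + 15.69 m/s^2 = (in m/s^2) 15.76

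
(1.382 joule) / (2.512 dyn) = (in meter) 5.502e+04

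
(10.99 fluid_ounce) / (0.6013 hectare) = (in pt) 0.0001532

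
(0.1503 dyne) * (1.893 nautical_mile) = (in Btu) 4.994e-06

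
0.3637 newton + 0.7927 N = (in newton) 1.156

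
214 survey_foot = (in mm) 6.523e+04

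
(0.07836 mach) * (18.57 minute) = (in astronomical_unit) 1.987e-07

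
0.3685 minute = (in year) 7.011e-07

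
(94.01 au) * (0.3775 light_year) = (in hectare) 5.023e+24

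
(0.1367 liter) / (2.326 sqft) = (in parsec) 2.05e-20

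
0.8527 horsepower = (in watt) 635.9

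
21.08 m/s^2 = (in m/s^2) 21.08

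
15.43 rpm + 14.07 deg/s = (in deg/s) 106.6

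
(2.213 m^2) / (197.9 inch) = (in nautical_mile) 0.0002377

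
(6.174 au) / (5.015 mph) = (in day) 4.768e+06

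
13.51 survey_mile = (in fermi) 2.174e+19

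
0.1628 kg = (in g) 162.8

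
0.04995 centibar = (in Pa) 49.95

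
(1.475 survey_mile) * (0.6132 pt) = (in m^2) 0.5135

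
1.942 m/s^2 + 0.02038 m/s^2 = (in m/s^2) 1.962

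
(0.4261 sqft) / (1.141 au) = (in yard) 2.536e-13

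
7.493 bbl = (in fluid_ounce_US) 4.028e+04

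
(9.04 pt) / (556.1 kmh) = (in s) 2.065e-05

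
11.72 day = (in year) 0.03211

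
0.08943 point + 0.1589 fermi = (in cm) 0.003155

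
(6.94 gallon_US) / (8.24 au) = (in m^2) 2.131e-14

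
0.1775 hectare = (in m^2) 1775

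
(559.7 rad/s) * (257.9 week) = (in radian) 8.73e+10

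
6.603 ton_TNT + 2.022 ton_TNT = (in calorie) 8.625e+09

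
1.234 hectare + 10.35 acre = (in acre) 13.4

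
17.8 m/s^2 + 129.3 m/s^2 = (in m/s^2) 147.1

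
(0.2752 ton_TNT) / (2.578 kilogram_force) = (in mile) 2.83e+04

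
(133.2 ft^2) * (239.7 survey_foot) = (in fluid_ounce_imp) 3.182e+07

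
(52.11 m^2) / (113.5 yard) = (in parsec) 1.627e-17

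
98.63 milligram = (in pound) 0.0002174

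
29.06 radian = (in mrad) 2.906e+04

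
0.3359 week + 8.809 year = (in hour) 7.722e+04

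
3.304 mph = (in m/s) 1.477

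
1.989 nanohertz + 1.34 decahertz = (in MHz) 1.34e-05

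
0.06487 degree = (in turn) 0.0001802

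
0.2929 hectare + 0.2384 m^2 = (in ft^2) 3.153e+04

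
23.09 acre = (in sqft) 1.006e+06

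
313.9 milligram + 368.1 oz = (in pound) 23.01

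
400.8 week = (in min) 4.04e+06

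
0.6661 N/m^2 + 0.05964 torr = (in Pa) 8.617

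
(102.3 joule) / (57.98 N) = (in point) 5001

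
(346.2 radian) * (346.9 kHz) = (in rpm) 1.147e+09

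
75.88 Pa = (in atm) 0.0007489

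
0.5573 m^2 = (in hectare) 5.573e-05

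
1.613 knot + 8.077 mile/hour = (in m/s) 4.441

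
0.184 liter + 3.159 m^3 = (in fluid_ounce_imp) 1.112e+05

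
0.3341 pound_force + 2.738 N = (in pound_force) 0.9496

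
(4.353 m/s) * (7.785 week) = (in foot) 6.724e+07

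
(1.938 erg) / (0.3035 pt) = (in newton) 0.00181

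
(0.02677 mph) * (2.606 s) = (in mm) 31.19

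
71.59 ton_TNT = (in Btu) 2.839e+08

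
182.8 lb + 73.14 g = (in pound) 183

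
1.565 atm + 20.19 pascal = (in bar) 1.586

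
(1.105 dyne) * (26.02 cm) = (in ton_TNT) 6.872e-16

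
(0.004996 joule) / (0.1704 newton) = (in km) 2.932e-05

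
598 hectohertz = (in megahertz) 0.0598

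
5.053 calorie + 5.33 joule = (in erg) 2.647e+08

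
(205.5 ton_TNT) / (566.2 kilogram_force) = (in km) 1.549e+05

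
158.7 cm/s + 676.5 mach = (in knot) 4.478e+05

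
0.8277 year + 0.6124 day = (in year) 0.8294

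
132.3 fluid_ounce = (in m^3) 0.003913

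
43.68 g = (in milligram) 4.368e+04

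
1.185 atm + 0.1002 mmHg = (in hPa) 1201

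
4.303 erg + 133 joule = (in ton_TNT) 3.179e-08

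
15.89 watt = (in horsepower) 0.02131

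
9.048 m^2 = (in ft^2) 97.39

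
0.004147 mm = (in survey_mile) 2.577e-09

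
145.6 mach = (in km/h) 1.785e+05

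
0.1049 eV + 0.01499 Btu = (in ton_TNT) 3.78e-09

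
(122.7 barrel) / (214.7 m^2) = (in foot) 0.2981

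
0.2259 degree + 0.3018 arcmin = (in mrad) 4.03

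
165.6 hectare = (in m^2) 1.656e+06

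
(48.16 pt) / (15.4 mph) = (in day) 2.856e-08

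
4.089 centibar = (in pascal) 4089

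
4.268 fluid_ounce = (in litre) 0.1262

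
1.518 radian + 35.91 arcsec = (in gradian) 96.65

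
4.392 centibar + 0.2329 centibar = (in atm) 0.04564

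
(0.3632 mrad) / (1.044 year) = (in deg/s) 6.321e-10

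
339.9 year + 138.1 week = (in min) 1.8e+08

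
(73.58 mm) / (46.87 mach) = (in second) 4.61e-06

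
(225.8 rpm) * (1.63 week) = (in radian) 2.331e+07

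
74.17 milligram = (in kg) 7.417e-05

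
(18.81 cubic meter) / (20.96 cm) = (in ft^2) 966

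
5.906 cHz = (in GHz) 5.906e-11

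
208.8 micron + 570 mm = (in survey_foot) 1.871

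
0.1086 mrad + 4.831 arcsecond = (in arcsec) 27.23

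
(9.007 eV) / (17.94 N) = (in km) 8.044e-23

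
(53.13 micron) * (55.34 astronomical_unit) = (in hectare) 4.398e+04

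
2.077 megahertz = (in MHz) 2.077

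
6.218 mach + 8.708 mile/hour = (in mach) 6.229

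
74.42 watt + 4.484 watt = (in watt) 78.9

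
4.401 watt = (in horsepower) 0.005902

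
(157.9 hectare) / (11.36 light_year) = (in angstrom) 0.1469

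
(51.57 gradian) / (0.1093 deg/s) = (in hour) 0.118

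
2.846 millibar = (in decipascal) 2846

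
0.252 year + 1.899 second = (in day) 91.98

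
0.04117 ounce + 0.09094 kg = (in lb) 0.2031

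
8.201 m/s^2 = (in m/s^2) 8.201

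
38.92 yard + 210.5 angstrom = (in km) 0.03559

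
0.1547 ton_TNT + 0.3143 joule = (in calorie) 1.547e+08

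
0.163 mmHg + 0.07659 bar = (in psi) 1.114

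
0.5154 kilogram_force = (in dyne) 5.054e+05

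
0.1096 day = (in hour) 2.63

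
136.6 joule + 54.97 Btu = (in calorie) 1.389e+04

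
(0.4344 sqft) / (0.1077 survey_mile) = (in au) 1.556e-15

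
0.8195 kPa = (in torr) 6.147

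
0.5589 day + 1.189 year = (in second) 3.754e+07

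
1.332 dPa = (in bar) 1.332e-06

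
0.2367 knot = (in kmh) 0.4384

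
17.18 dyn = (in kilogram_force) 1.752e-05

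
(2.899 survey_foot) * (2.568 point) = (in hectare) 8.005e-08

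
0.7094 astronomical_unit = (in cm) 1.061e+13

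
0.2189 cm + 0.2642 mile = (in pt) 1.205e+06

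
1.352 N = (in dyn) 1.352e+05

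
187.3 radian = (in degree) 1.073e+04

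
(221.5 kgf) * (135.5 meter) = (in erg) 2.943e+12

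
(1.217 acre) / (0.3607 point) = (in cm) 3.87e+09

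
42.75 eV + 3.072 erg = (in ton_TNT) 7.342e-17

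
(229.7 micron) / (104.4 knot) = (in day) 4.95e-11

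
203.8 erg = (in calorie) 4.871e-06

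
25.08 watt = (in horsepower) 0.03363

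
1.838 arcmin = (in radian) 0.0005347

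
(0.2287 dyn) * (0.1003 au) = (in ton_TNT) 8.202e-06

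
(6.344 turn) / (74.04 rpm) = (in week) 8.5e-06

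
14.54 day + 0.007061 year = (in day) 17.12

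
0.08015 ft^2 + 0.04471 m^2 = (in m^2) 0.05216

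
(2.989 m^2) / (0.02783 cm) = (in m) 1.074e+04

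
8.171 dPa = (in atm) 8.064e-06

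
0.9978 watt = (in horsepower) 0.001338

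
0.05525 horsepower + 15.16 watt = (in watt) 56.36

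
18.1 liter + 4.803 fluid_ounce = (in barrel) 0.1147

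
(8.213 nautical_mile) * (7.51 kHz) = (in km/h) 4.112e+08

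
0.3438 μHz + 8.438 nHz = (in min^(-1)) 2.113e-05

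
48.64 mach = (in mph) 3.705e+04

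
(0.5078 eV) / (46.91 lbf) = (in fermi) 3.899e-07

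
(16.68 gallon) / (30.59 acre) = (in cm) 5.1e-05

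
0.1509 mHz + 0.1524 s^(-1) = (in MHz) 1.526e-07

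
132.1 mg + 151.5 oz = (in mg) 4.295e+06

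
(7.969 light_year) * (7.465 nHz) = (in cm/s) 5.628e+10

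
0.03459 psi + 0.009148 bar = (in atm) 0.01138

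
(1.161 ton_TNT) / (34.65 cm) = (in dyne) 1.402e+15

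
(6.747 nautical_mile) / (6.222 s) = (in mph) 4492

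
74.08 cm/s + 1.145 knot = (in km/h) 4.787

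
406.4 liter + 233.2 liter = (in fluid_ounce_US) 2.163e+04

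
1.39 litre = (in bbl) 0.008743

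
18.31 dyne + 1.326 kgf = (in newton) 13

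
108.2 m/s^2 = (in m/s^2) 108.2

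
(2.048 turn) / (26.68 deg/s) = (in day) 0.0003198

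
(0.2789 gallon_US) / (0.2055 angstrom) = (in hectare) 5137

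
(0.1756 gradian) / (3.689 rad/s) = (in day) 8.654e-09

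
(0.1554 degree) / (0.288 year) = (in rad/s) 2.986e-10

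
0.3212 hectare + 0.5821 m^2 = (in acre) 0.7938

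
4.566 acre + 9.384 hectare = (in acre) 27.75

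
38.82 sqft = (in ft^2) 38.82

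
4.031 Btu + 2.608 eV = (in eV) 2.654e+22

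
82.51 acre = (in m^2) 3.339e+05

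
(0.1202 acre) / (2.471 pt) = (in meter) 5.58e+05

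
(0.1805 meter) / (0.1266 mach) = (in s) 0.004187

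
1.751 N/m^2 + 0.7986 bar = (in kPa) 79.86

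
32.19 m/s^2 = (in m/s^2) 32.19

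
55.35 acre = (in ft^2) 2.411e+06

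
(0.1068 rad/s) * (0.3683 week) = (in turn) 3786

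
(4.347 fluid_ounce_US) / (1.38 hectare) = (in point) 2.641e-05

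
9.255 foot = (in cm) 282.1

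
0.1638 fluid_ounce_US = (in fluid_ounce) 0.1638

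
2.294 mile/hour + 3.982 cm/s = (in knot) 2.071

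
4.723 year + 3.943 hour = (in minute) 2.483e+06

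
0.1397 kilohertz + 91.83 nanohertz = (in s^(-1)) 139.7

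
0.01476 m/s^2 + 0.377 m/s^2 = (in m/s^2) 0.3918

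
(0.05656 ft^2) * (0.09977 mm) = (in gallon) 0.0001385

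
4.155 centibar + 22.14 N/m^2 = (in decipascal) 4.177e+04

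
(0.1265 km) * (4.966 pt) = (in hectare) 2.216e-05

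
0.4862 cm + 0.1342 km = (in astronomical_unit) 8.971e-10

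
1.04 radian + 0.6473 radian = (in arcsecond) 3.48e+05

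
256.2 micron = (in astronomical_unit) 1.713e-15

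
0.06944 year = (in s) 2.19e+06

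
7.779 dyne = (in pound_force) 1.749e-05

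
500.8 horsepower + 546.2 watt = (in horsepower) 501.5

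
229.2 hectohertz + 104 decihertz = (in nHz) 2.293e+13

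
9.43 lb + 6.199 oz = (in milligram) 4.453e+06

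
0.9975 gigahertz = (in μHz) 9.975e+14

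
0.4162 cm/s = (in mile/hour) 0.00931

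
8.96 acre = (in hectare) 3.626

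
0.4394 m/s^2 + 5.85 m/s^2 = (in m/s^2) 6.289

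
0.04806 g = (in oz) 0.001695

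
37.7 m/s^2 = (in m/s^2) 37.7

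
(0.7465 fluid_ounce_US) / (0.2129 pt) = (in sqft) 3.164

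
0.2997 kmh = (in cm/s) 8.325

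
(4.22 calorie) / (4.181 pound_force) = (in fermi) 9.494e+14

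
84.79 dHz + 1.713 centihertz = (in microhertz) 8.496e+06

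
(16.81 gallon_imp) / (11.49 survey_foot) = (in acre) 5.392e-06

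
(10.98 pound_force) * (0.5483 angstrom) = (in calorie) 6.401e-10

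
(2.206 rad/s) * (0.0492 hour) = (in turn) 62.19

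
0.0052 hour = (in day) 0.0002167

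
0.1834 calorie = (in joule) 0.7673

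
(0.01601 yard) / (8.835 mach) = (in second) 4.866e-06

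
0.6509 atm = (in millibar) 659.5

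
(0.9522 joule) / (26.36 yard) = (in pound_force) 0.008881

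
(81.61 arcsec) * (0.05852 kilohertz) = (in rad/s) 0.02315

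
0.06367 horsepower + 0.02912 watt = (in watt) 47.51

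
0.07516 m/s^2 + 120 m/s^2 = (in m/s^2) 120.1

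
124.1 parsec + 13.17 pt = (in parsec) 124.1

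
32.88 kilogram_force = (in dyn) 3.224e+07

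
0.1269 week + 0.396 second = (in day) 0.8883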